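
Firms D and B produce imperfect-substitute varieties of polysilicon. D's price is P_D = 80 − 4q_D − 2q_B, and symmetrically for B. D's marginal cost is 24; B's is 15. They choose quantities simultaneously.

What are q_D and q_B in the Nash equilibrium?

5.3, 6.8

Firm D's profit: π = q_D(80 − 4q_D − 2q_B) − 24q_D.
∂π/∂q_D = 56 − 8q_D − 2q_B = 0 ⇒ q_D = 7 − 0.25q_B.
Similarly q_B = 8.125 − 0.25q_D.
Substituting the second reaction function into the first: q_D = 7 − 0.25(8.125 − 0.25q_D), which gives 0.9375q_D = 159/32 ⇒ q_D = 5.3.
Then q_B = 8.125 − 0.25·5.3 = 6.8.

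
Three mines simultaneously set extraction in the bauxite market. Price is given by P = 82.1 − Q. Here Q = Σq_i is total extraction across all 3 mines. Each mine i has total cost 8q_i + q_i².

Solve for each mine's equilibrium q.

12.35

A representative mine's profit is π_i = q_i(82.1 − Q) − 8q_i − q_i², with Q = q_i + Σ_{j≠i} q_j.
First-order condition: 74.1 − 4q_i − Σ_{j≠i} q_j = 0.
With identical mines, set every q_j = q: then 74.1 − 4q − 2q = 0, i.e. q = 74.1/6 = 12.35.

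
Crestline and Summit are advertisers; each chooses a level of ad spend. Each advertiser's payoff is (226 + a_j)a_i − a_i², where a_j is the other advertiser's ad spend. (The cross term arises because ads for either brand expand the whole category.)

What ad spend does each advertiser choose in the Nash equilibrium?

226

Crestline's payoff is (226 + a_S)a_C − a_C².
∂π/∂a_C = 226 + a_S − 2a_C = 0, so a_C = 113 + 0.5a_S.
Setting a_C = a_S in the reaction function: a_C = 113 + 0.5a_C, so a_C = 113 / 0.5 = 226.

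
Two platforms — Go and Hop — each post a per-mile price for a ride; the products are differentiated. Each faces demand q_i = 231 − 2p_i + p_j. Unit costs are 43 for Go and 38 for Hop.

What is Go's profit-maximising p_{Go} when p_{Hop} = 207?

131

Go's profit: π = (p_{Go} − 43)(231 − 2p_{Go} + p_{Hop}).
∂π/∂p_{Go} = 317 − 4p_{Go} + p_{Hop} = 0 ⇒ p_{Go} = 79.25 + 0.25p_{Hop}.
At p_{Hop} = 207: p_{Go} = 79.25 + 0.25·207 = 131.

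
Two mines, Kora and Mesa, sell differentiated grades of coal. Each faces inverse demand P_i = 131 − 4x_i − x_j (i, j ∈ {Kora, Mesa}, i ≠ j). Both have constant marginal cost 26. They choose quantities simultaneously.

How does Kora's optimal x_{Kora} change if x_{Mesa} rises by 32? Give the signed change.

-4

Mine Kora's profit: π = x_{Kora}(131 − 4x_{Kora} − x_{Mesa}) − 26x_{Kora}.
∂π/∂x_{Kora} = 105 − 8x_{Kora} − x_{Mesa} = 0 ⇒ x_{Kora} = 13.125 − 0.125x_{Mesa}.
The reaction-function slope is −0.125, so a 32-unit rise in x_{Mesa} moves x_{Kora} by −0.125 × 32 = −4. Kora's best response falls — the actions are strategic substitutes.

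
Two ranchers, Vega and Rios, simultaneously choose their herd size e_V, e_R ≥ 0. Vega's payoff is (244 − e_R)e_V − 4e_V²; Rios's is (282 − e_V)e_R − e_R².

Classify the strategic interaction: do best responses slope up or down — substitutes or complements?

strategic substitutes

Expanding Vega's payoff: 244e_V − e_Re_V − 4e_V².
∂π/∂e_V = 244 − e_R − 8e_V = 0, so e_V = 30.5 − 0.125e_R.
The best-response slope de_V/de_R = −0.125 < 0: the reaction function is downward-sloping, so the choices are strategic substitutes.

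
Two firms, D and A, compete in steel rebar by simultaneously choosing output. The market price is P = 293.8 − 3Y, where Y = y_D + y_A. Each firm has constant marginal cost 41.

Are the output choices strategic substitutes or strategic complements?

Firm D's profit: π = y_D(293.8 − 3(y_D + y_A)) − 41y_D.
∂π/∂y_D = 252.8 − 6y_D − 3y_A = 0, so y_D = 632/15 − 0.5y_A.
The best-response slope dy_D/dy_A = −0.5 < 0: the reaction function is downward-sloping, so the choices are strategic substitutes.

strategic substitutes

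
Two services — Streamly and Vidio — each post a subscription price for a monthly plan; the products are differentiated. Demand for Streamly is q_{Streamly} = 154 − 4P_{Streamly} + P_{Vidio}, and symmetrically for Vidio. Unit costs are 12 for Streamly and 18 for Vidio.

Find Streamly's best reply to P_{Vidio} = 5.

25.875

Streamly's profit: π = (P_{Streamly} − 12)(154 − 4P_{Streamly} + P_{Vidio}).
∂π/∂P_{Streamly} = 202 − 8P_{Streamly} + P_{Vidio} = 0 ⇒ P_{Streamly} = 25.25 + 0.125P_{Vidio}.
At P_{Vidio} = 5: P_{Streamly} = 25.25 + 0.125·5 = 25.875.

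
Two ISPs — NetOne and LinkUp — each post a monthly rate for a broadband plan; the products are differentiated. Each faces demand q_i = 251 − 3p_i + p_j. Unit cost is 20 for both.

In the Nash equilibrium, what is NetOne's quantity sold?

NetOne's profit: π = (p_{NetOne} − 20)(251 − 3p_{NetOne} + p_{LinkUp}).
∂π/∂p_{NetOne} = 311 − 6p_{NetOne} + p_{LinkUp} = 0 ⇒ p_{NetOne} = 311/6 + (1/6)p_{LinkUp}.
The game is symmetric, so in equilibrium p_{LinkUp} = p_{NetOne}: the reaction function gives (5/6)p_{NetOne} = 311/6, hence p_{NetOne} = 62.2.
q_{NetOne} = 251 − 3·62.2 + 62.2 = 126.6.

126.6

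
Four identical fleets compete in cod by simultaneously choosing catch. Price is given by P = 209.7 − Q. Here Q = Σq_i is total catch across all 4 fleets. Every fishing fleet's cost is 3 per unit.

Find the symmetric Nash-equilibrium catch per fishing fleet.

41.34

A representative fishing fleet's profit is π_i = q_i(209.7 − Q) − 3q_i, with Q = q_i + Σ_{j≠i} q_j.
First-order condition: 206.7 − 2q_i − Σ_{j≠i} q_j = 0.
Imposing symmetry (q_j = q for all j) turns Σ_{j≠i} q_j into 3q, so 206.7 = 5q and q = 41.34.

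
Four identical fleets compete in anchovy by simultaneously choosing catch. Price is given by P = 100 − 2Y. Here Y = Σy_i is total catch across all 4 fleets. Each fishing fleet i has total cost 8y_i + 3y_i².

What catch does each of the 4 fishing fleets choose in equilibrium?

5.75

A representative fishing fleet's profit is π_i = y_i(100 − 2Y) − 8y_i − 3y_i², with Y = y_i + Σ_{j≠i} y_j.
First-order condition: 92 − 10y_i − 2Σ_{j≠i} y_j = 0.
Imposing symmetry (y_j = y for all j) turns Σ_{j≠i} y_j into 3y, so 92 = 16y and y = 5.75.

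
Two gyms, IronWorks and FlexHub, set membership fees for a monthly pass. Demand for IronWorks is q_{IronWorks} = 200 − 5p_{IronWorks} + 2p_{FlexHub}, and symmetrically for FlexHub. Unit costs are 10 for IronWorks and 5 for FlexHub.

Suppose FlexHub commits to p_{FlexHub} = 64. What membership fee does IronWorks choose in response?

37.8

IronWorks's profit: π = (p_{IronWorks} − 10)(200 − 5p_{IronWorks} + 2p_{FlexHub}).
∂π/∂p_{IronWorks} = 250 − 10p_{IronWorks} + 2p_{FlexHub} = 0 ⇒ p_{IronWorks} = 25 + 0.2p_{FlexHub}.
At p_{FlexHub} = 64: p_{IronWorks} = 25 + 0.2·64 = 37.8.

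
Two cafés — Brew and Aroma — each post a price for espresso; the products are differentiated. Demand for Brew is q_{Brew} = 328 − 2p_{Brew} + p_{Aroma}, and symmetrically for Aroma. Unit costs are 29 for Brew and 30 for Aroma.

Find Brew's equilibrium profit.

Brew's profit: π = (p_{Brew} − 29)(328 − 2p_{Brew} + p_{Aroma}).
∂π/∂p_{Brew} = 386 − 4p_{Brew} + p_{Aroma} = 0 ⇒ p_{Brew} = 96.5 + 0.25p_{Aroma}.
Similarly p_{Aroma} = 97 + 0.25p_{Brew}.
Solving the two reaction functions simultaneously: (1 − (0.25)(0.25))p_{Brew} = 96.5 + 0.25·97, so 0.9375p_{Brew} = 120.75 and p_{Brew} = 128.8.
Then p_{Aroma} = 97 + 0.25·128.8 = 129.2.
q_{Brew} = 328 − 2·128.8 + 129.2 = 199.6.
Profit = (128.8 − 29)·199.6 = 19920.08.

19920.08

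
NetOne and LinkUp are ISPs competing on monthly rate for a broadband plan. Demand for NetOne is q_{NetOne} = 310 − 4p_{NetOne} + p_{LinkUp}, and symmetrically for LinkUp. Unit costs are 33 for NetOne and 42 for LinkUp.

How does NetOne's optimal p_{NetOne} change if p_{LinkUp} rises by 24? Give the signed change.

NetOne's profit: π = (p_{NetOne} − 33)(310 − 4p_{NetOne} + p_{LinkUp}).
∂π/∂p_{NetOne} = 442 − 8p_{NetOne} + p_{LinkUp} = 0 ⇒ p_{NetOne} = 55.25 + 0.125p_{LinkUp}.
The reaction-function slope is 0.125, so a 24-unit rise in p_{LinkUp} moves p_{NetOne} by 0.125 × 24 = 3. NetOne's best response rises — the actions are strategic complements.

3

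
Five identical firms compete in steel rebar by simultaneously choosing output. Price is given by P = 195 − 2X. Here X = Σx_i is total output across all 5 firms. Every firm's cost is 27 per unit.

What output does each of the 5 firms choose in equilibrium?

14

A representative firm's profit is π_i = x_i(195 − 2X) − 27x_i, with X = x_i + Σ_{j≠i} x_j.
First-order condition: 168 − 4x_i − 2Σ_{j≠i} x_j = 0.
With identical firms, set every x_j = x: then 168 − 4x − 8x = 0, i.e. x = 168/12 = 14.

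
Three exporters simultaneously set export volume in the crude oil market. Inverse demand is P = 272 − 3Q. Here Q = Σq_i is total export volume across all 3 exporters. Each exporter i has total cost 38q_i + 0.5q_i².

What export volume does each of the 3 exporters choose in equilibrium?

A representative exporter's profit is π_i = q_i(272 − 3Q) − 38q_i − 0.5q_i², with Q = q_i + Σ_{j≠i} q_j.
First-order condition: 234 − 7q_i − 3Σ_{j≠i} q_j = 0.
With identical exporters, set every q_j = q: then 234 − 7q − 6q = 0, i.e. q = 234/13 = 18.

18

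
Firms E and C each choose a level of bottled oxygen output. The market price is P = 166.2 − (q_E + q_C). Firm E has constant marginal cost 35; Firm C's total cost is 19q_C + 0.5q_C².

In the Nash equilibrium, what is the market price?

84.28

Firm E's profit: π = q_E(166.2 − (q_E + q_C)) − 35q_E.
∂π/∂q_E = 131.2 − 2q_E − q_C = 0, so q_E = 65.6 − 0.5q_C.
For C: ∂π/∂q_C = 147.2 − 3q_C − q_E = 0 ⇒ q_C = 736/15 − (1/3)q_E.
Plugging q_C into E's best response: q_E = 65.6 − 0.5(736/15 − (1/3)q_E) ⇒ (5/6)q_E = 616/15, so q_E = 49.28.
Then q_C = 736/15 − (1/3)·49.28 = 32.64.
Equilibrium price: P = 166.2 − 81.92 = 84.28.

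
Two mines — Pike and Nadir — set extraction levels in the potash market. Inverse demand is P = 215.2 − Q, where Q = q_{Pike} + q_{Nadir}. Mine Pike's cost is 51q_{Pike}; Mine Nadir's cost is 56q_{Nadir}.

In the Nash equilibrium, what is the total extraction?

107.8

Mine Pike's profit: π = q_{Pike}(215.2 − (q_{Pike} + q_{Nadir})) − 51q_{Pike}.
∂π/∂q_{Pike} = 164.2 − 2q_{Pike} − q_{Nadir} = 0, so q_{Pike} = 82.1 − 0.5q_{Nadir}.
By the same steps for Nadir: q_{Nadir} = 79.6 − 0.5q_{Pike}.
Plugging q_{Nadir} into Pike's best response: q_{Pike} = 82.1 − 0.5(79.6 − 0.5q_{Pike}) ⇒ 0.75q_{Pike} = 42.3, so q_{Pike} = 56.4.
Then q_{Nadir} = 79.6 − 0.5·56.4 = 51.4.
Total extraction: 56.4 + 51.4 = 107.8.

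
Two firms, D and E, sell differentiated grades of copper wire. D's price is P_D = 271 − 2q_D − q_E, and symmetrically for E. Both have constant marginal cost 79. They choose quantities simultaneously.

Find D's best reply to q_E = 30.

Firm D's profit: π = q_D(271 − 2q_D − q_E) − 79q_D.
∂π/∂q_D = 192 − 4q_D − q_E = 0 ⇒ q_D = 48 − 0.25q_E.
At q_E = 30: q_D = 48 − 0.25·30 = 40.5.

40.5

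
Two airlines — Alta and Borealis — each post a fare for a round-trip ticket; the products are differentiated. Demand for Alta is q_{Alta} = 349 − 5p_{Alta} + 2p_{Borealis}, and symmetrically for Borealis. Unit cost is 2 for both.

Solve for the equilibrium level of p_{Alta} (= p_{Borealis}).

Alta's profit: π = (p_{Alta} − 2)(349 − 5p_{Alta} + 2p_{Borealis}).
∂π/∂p_{Alta} = 359 − 10p_{Alta} + 2p_{Borealis} = 0 ⇒ p_{Alta} = 35.9 + 0.2p_{Borealis}.
Setting p_{Alta} = p_{Borealis} in the reaction function: p_{Alta} = 35.9 + 0.2p_{Alta}, so p_{Alta} = 35.9 / 0.8 = 44.875.

44.875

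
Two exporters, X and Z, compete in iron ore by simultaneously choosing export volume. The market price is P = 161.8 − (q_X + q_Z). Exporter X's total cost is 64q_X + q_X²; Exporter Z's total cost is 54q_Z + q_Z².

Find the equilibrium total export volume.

41.12

Exporter X's profit: π = q_X(161.8 − (q_X + q_Z)) − 64q_X − q_X².
∂π/∂q_X = 97.8 − 4q_X − q_Z = 0, so q_X = 24.45 − 0.25q_Z.
By the same steps for Z: q_Z = 26.95 − 0.25q_X.
Solving the two reaction functions simultaneously: (1 − (−0.25)(−0.25))q_X = 24.45 − 0.25·26.95, so 0.9375q_X = 17.7125 and q_X = 1417/75.
Then q_Z = 26.95 − 0.25·(1417/75) = 1667/75.
Total export volume: 1417/75 + 1667/75 = 41.12.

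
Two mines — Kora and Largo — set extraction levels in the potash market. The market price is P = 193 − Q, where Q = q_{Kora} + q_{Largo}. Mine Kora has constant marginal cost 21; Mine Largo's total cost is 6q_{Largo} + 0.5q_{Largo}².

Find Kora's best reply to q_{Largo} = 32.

Mine Kora's profit: π = q_{Kora}(193 − (q_{Kora} + q_{Largo})) − 21q_{Kora}.
∂π/∂q_{Kora} = 172 − 2q_{Kora} − q_{Largo} = 0, so q_{Kora} = 86 − 0.5q_{Largo}.
At q_{Largo} = 32: q_{Kora} = 86 − 0.5·32 = 70.

70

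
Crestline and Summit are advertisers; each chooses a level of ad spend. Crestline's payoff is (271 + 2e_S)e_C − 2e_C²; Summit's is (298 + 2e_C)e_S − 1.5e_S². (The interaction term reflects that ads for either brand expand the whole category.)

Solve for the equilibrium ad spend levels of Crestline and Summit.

Expanding Crestline's payoff: 271e_C + 2e_Se_C − 2e_C².
∂π/∂e_C = 271 + 2e_S − 4e_C = 0, so e_C = 67.75 + 0.5e_S.
Likewise for Summit: e_S = 298/3 + (2/3)e_C.
Plugging e_S into Crestline's best response: e_C = 67.75 + 0.5(298/3 + (2/3)e_C) ⇒ (2/3)e_C = 1409/12, so e_C = 176.125.
Then e_S = 298/3 + (2/3)·176.125 = 216.75.

176.125, 216.75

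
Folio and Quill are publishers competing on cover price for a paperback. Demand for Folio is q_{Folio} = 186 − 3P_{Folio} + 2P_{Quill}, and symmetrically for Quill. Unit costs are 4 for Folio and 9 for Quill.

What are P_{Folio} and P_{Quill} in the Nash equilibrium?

Folio's profit: π = (P_{Folio} − 4)(186 − 3P_{Folio} + 2P_{Quill}).
∂π/∂P_{Folio} = 198 − 6P_{Folio} + 2P_{Quill} = 0 ⇒ P_{Folio} = 33 + (1/3)P_{Quill}.
Similarly P_{Quill} = 35.5 + (1/3)P_{Folio}.
Solving the two reaction functions simultaneously: (1 − (1/3)(1/3))P_{Folio} = 33 + (1/3)·35.5, so (8/9)P_{Folio} = 269/6 and P_{Folio} = 50.4375.
Then P_{Quill} = 35.5 + (1/3)·50.4375 = 52.3125.

50.4375, 52.3125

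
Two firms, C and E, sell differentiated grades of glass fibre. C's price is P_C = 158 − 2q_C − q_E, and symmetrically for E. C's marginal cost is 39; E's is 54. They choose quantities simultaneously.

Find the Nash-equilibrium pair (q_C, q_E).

Firm C's profit: π = q_C(158 − 2q_C − q_E) − 39q_C.
∂π/∂q_C = 119 − 4q_C − q_E = 0 ⇒ q_C = 29.75 − 0.25q_E.
Similarly q_E = 26 − 0.25q_C.
Plugging q_E into C's best response: q_C = 29.75 − 0.25(26 − 0.25q_C) ⇒ 0.9375q_C = 23.25, so q_C = 24.8.
Then q_E = 26 − 0.25·24.8 = 19.8.

24.8, 19.8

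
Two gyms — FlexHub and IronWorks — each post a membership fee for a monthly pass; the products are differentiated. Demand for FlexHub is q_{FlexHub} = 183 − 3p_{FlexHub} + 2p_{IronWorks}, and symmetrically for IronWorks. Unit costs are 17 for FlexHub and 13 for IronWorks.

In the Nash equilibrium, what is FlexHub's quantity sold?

FlexHub's profit: π = (p_{FlexHub} − 17)(183 − 3p_{FlexHub} + 2p_{IronWorks}).
∂π/∂p_{FlexHub} = 234 − 6p_{FlexHub} + 2p_{IronWorks} = 0 ⇒ p_{FlexHub} = 39 + (1/3)p_{IronWorks}.
Similarly p_{IronWorks} = 37 + (1/3)p_{FlexHub}.
Plugging p_{IronWorks} into FlexHub's best response: p_{FlexHub} = 39 + (1/3)(37 + (1/3)p_{FlexHub}) ⇒ (8/9)p_{FlexHub} = 154/3, so p_{FlexHub} = 57.75.
Then p_{IronWorks} = 37 + (1/3)·57.75 = 56.25.
q_{FlexHub} = 183 − 3·57.75 + 2·56.25 = 122.25.

122.25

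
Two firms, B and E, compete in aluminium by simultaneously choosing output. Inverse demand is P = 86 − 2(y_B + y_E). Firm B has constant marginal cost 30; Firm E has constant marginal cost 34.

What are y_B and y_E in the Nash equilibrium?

Firm B's profit: π = y_B(86 − 2(y_B + y_E)) − 30y_B.
∂π/∂y_B = 56 − 4y_B − 2y_E = 0, so y_B = 14 − 0.5y_E.
By the same steps for E: y_E = 13 − 0.5y_B.
Plugging y_E into B's best response: y_B = 14 − 0.5(13 − 0.5y_B) ⇒ 0.75y_B = 7.5, so y_B = 10.
Then y_E = 13 − 0.5·10 = 8.

10, 8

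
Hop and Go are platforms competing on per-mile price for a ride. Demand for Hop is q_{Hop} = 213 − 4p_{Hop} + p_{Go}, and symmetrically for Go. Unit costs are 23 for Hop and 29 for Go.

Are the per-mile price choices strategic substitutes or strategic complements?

Hop's profit: π = (p_{Hop} − 23)(213 − 4p_{Hop} + p_{Go}).
∂π/∂p_{Hop} = 305 − 8p_{Hop} + p_{Go} = 0 ⇒ p_{Hop} = 38.125 + 0.125p_{Go}.
The best-response slope dp_{Hop}/dp_{Go} = 0.125 > 0: the reaction function is upward-sloping, so the choices are strategic complements.

strategic complements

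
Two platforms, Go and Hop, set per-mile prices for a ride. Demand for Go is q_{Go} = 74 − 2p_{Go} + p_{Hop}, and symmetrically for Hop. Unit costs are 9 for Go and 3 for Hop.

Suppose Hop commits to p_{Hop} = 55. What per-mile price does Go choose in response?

Go's profit: π = (p_{Go} − 9)(74 − 2p_{Go} + p_{Hop}).
∂π/∂p_{Go} = 92 − 4p_{Go} + p_{Hop} = 0 ⇒ p_{Go} = 23 + 0.25p_{Hop}.
At p_{Hop} = 55: p_{Go} = 23 + 0.25·55 = 36.75.

36.75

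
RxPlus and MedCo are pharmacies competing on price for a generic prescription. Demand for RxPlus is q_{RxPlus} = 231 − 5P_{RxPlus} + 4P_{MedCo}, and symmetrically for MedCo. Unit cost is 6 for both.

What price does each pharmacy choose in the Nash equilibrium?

RxPlus's profit: π = (P_{RxPlus} − 6)(231 − 5P_{RxPlus} + 4P_{MedCo}).
∂π/∂P_{RxPlus} = 261 − 10P_{RxPlus} + 4P_{MedCo} = 0 ⇒ P_{RxPlus} = 26.1 + 0.4P_{MedCo}.
Setting P_{RxPlus} = P_{MedCo} in the reaction function: P_{RxPlus} = 26.1 + 0.4P_{RxPlus}, so P_{RxPlus} = 26.1 / 0.6 = 43.5.

43.5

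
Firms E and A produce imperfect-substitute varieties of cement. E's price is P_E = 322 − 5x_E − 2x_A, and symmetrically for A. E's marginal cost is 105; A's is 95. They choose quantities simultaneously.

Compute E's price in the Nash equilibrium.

194.375

Firm E's profit: π = x_E(322 − 5x_E − 2x_A) − 105x_E.
∂π/∂x_E = 217 − 10x_E − 2x_A = 0 ⇒ x_E = 21.7 − 0.2x_A.
Similarly x_A = 22.7 − 0.2x_E.
Plugging x_A into E's best response: x_E = 21.7 − 0.2(22.7 − 0.2x_E) ⇒ 0.96x_E = 17.16, so x_E = 17.875.
Then x_A = 22.7 − 0.2·17.875 = 19.125.
P_E = 322 − 5·17.875 − 2·19.125 = 194.375.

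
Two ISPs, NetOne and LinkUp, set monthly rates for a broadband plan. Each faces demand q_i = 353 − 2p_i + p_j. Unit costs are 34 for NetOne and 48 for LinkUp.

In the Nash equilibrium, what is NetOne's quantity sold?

216.4

NetOne's profit: π = (p_{NetOne} − 34)(353 − 2p_{NetOne} + p_{LinkUp}).
∂π/∂p_{NetOne} = 421 − 4p_{NetOne} + p_{LinkUp} = 0 ⇒ p_{NetOne} = 105.25 + 0.25p_{LinkUp}.
Similarly p_{LinkUp} = 112.25 + 0.25p_{NetOne}.
Plugging p_{LinkUp} into NetOne's best response: p_{NetOne} = 105.25 + 0.25(112.25 + 0.25p_{NetOne}) ⇒ 0.9375p_{NetOne} = 133.3125, so p_{NetOne} = 142.2.
Then p_{LinkUp} = 112.25 + 0.25·142.2 = 147.8.
q_{NetOne} = 353 − 2·142.2 + 147.8 = 216.4.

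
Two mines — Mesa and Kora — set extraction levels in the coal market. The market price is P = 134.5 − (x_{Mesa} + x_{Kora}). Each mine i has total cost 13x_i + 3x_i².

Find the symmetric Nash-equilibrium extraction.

Mine Mesa's profit: π = x_{Mesa}(134.5 − (x_{Mesa} + x_{Kora})) − 13x_{Mesa} − 3x_{Mesa}².
∂π/∂x_{Mesa} = 121.5 − 8x_{Mesa} − x_{Kora} = 0, so x_{Mesa} = 15.1875 − 0.125x_{Kora}.
By symmetry x_{Kora} = x_{Mesa}; substituting into the reaction function, 1.125x_{Mesa} = 15.1875 and x_{Mesa} = 13.5.

13.5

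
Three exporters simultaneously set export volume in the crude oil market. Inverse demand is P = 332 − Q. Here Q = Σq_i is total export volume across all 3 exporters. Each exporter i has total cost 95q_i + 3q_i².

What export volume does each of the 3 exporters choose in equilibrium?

23.7

A representative exporter's profit is π_i = q_i(332 − Q) − 95q_i − 3q_i², with Q = q_i + Σ_{j≠i} q_j.
First-order condition: 237 − 8q_i − Σ_{j≠i} q_j = 0.
Imposing symmetry (q_j = q for all j) turns Σ_{j≠i} q_j into 2q, so 237 = 10q and q = 23.7.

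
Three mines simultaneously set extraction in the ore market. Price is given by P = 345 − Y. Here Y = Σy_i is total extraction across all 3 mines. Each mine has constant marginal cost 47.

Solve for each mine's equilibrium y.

74.5

A representative mine's profit is π_i = y_i(345 − Y) − 47y_i, with Y = y_i + Σ_{j≠i} y_j.
First-order condition: 298 − 2y_i − Σ_{j≠i} y_j = 0.
Imposing symmetry (y_j = y for all j) turns Σ_{j≠i} y_j into 2y, so 298 = 4y and y = 74.5.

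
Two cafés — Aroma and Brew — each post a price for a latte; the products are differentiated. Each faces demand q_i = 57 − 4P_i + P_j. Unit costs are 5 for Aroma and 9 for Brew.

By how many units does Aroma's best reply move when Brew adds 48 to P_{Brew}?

6

Aroma's profit: π = (P_{Aroma} − 5)(57 − 4P_{Aroma} + P_{Brew}).
∂π/∂P_{Aroma} = 77 − 8P_{Aroma} + P_{Brew} = 0 ⇒ P_{Aroma} = 9.625 + 0.125P_{Brew}.
The reaction-function slope is 0.125, so a 48-unit rise in P_{Brew} moves P_{Aroma} by 0.125 × 48 = 6. Aroma's best response rises — the actions are strategic complements.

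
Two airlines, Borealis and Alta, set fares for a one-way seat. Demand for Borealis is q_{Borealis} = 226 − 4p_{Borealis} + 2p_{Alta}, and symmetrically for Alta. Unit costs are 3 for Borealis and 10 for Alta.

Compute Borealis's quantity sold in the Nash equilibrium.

150.4

Borealis's profit: π = (p_{Borealis} − 3)(226 − 4p_{Borealis} + 2p_{Alta}).
∂π/∂p_{Borealis} = 238 − 8p_{Borealis} + 2p_{Alta} = 0 ⇒ p_{Borealis} = 29.75 + 0.25p_{Alta}.
Similarly p_{Alta} = 33.25 + 0.25p_{Borealis}.
Plugging p_{Alta} into Borealis's best response: p_{Borealis} = 29.75 + 0.25(33.25 + 0.25p_{Borealis}) ⇒ 0.9375p_{Borealis} = 38.0625, so p_{Borealis} = 40.6.
Then p_{Alta} = 33.25 + 0.25·40.6 = 43.4.
q_{Borealis} = 226 − 4·40.6 + 2·43.4 = 150.4.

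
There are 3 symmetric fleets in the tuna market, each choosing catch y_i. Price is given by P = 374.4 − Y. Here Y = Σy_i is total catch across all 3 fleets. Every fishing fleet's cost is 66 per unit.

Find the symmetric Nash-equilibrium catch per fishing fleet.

77.1

A representative fishing fleet's profit is π_i = y_i(374.4 − Y) − 66y_i, with Y = y_i + Σ_{j≠i} y_j.
First-order condition: 308.4 − 2y_i − Σ_{j≠i} y_j = 0.
With identical fishing fleets, set every y_j = y: then 308.4 − 2y − 2y = 0, i.e. y = 308.4/4 = 77.1.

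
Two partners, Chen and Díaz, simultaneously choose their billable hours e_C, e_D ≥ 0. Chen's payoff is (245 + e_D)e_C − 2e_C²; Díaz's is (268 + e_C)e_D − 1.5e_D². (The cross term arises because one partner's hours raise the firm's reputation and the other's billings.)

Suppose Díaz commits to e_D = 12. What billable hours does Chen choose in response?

64.25

Expanding Chen's payoff: 245e_C + e_De_C − 2e_C².
∂π/∂e_C = 245 + e_D − 4e_C = 0, so e_C = 61.25 + 0.25e_D.
At e_D = 12: e_C = 61.25 + 0.25·12 = 64.25.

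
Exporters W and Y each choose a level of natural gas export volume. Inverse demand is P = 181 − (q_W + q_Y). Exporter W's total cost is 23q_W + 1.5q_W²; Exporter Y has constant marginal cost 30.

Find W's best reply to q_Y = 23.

27

Exporter W's profit: π = q_W(181 − (q_W + q_Y)) − 23q_W − 1.5q_W².
∂π/∂q_W = 158 − 5q_W − q_Y = 0, so q_W = 31.6 − 0.2q_Y.
At q_Y = 23: q_W = 31.6 − 0.2·23 = 27.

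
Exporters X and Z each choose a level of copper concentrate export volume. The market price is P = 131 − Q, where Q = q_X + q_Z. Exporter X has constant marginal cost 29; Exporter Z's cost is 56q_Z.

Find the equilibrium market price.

72

Exporter X's profit: π = q_X(131 − (q_X + q_Z)) − 29q_X.
∂π/∂q_X = 102 − 2q_X − q_Z = 0, so q_X = 51 − 0.5q_Z.
By the same steps for Z: q_Z = 37.5 − 0.5q_X.
Plugging q_Z into X's best response: q_X = 51 − 0.5(37.5 − 0.5q_X) ⇒ 0.75q_X = 32.25, so q_X = 43.
Then q_Z = 37.5 − 0.5·43 = 16.
Equilibrium price: P = 131 − 59 = 72.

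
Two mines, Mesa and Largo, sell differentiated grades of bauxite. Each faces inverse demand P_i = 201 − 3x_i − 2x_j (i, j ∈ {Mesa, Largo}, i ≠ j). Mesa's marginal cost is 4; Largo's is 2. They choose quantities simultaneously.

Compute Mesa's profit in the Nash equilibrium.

1800.75

Mine Mesa's profit: π = x_{Mesa}(201 − 3x_{Mesa} − 2x_{Largo}) − 4x_{Mesa}.
∂π/∂x_{Mesa} = 197 − 6x_{Mesa} − 2x_{Largo} = 0 ⇒ x_{Mesa} = 197/6 − (1/3)x_{Largo}.
Similarly x_{Largo} = 199/6 − (1/3)x_{Mesa}.
Plugging x_{Largo} into Mesa's best response: x_{Mesa} = 197/6 − (1/3)(199/6 − (1/3)x_{Mesa}) ⇒ (8/9)x_{Mesa} = 196/9, so x_{Mesa} = 24.5.
Then x_{Largo} = 199/6 − (1/3)·24.5 = 25.
P_{Mesa} = 201 − 3·24.5 − 2·25 = 77.5.
Profit = (77.5 − 4)·24.5 = 1800.75.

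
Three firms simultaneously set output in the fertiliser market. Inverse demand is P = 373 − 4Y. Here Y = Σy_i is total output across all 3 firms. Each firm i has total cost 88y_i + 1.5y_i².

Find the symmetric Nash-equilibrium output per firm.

15

A representative firm's profit is π_i = y_i(373 − 4Y) − 88y_i − 1.5y_i², with Y = y_i + Σ_{j≠i} y_j.
First-order condition: 285 − 11y_i − 4Σ_{j≠i} y_j = 0.
With identical firms, set every y_j = y: then 285 − 11y − 8y = 0, i.e. y = 285/19 = 15.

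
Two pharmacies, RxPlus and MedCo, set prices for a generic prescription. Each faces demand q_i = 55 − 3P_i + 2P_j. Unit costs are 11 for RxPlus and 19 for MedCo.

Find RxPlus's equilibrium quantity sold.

RxPlus's profit: π = (P_{RxPlus} − 11)(55 − 3P_{RxPlus} + 2P_{MedCo}).
∂π/∂P_{RxPlus} = 88 − 6P_{RxPlus} + 2P_{MedCo} = 0 ⇒ P_{RxPlus} = 44/3 + (1/3)P_{MedCo}.
Similarly P_{MedCo} = 56/3 + (1/3)P_{RxPlus}.
Solving the two reaction functions simultaneously: (1 − (1/3)(1/3))P_{RxPlus} = 44/3 + (1/3)·(56/3), so (8/9)P_{RxPlus} = 188/9 and P_{RxPlus} = 23.5.
Then P_{MedCo} = 56/3 + (1/3)·23.5 = 26.5.
q_{RxPlus} = 55 − 3·23.5 + 2·26.5 = 37.5.

37.5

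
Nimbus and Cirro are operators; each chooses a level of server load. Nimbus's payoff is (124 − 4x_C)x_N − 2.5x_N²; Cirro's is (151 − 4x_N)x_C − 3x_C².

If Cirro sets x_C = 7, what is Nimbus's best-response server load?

Expanding Nimbus's payoff: 124x_N − 4x_Cx_N − 2.5x_N².
∂π/∂x_N = 124 − 4x_C − 5x_N = 0, so x_N = 24.8 − 0.8x_C.
At x_C = 7: x_N = 24.8 − 0.8·7 = 19.2.

19.2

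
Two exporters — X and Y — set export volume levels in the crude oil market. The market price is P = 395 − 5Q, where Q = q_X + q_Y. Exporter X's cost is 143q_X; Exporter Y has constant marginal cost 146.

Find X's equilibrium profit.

Exporter X's profit: π = q_X(395 − 5(q_X + q_Y)) − 143q_X.
∂π/∂q_X = 252 − 10q_X − 5q_Y = 0, so q_X = 25.2 − 0.5q_Y.
By the same steps for Y: q_Y = 24.9 − 0.5q_X.
Plugging q_Y into X's best response: q_X = 25.2 − 0.5(24.9 − 0.5q_X) ⇒ 0.75q_X = 12.75, so q_X = 17.
Then q_Y = 24.9 − 0.5·17 = 16.4.
Price P = 395 − 5·33.4 = 228.
X's profit: (228 − 143)·17 = 1445.

1445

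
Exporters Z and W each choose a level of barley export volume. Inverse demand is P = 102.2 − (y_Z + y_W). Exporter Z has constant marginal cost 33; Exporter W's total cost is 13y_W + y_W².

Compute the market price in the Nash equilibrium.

59.8

Exporter Z's profit: π = y_Z(102.2 − (y_Z + y_W)) − 33y_Z.
∂π/∂y_Z = 69.2 − 2y_Z − y_W = 0, so y_Z = 34.6 − 0.5y_W.
For W: ∂π/∂y_W = 89.2 − 4y_W − y_Z = 0 ⇒ y_W = 22.3 − 0.25y_Z.
Solving the two reaction functions simultaneously: (1 − (−0.5)(−0.25))y_Z = 34.6 − 0.5·22.3, so 0.875y_Z = 23.45 and y_Z = 26.8.
Then y_W = 22.3 − 0.25·26.8 = 15.6.
Equilibrium price: P = 102.2 − 42.4 = 59.8.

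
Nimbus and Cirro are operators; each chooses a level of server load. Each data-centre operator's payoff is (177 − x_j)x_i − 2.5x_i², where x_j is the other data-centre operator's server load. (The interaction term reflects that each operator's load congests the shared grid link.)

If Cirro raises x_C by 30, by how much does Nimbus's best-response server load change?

-6

Nimbus's payoff is (177 − x_C)x_N − 2.5x_N².
∂π/∂x_N = 177 − x_C − 5x_N = 0, so x_N = 35.4 − 0.2x_C.
The reaction-function slope is −0.2, so a 30-unit rise in x_C moves x_N by −0.2 × 30 = −6. Nimbus's best response falls — the actions are strategic substitutes.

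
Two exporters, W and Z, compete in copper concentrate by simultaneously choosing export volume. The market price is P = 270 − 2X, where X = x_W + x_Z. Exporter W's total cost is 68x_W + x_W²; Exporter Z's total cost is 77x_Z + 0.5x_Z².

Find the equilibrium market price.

164

Exporter W's profit: π = x_W(270 − 2(x_W + x_Z)) − 68x_W − x_W².
∂π/∂x_W = 202 − 6x_W − 2x_Z = 0, so x_W = 101/3 − (1/3)x_Z.
For Z: ∂π/∂x_Z = 193 − 5x_Z − 2x_W = 0 ⇒ x_Z = 38.6 − 0.4x_W.
Plugging x_Z into W's best response: x_W = 101/3 − (1/3)(38.6 − 0.4x_W) ⇒ (13/15)x_W = 20.8, so x_W = 24.
Then x_Z = 38.6 − 0.4·24 = 29.
Equilibrium price: P = 270 − 2·53 = 164.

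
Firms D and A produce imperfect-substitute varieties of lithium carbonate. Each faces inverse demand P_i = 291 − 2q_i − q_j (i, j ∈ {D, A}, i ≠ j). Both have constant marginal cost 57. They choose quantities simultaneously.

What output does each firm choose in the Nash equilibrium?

Firm D's profit: π = q_D(291 − 2q_D − q_A) − 57q_D.
∂π/∂q_D = 234 − 4q_D − q_A = 0 ⇒ q_D = 58.5 − 0.25q_A.
The game is symmetric, so in equilibrium q_A = q_D: the reaction function gives 1.25q_D = 58.5, hence q_D = 46.8.

46.8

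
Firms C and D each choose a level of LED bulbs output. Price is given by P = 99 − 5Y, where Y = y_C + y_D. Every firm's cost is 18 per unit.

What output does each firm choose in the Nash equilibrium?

Firm C's profit: π = y_C(99 − 5(y_C + y_D)) − 18y_C.
∂π/∂y_C = 81 − 10y_C − 5y_D = 0, so y_C = 8.1 − 0.5y_D.
The game is symmetric, so in equilibrium y_D = y_C: the reaction function gives 1.5y_C = 8.1, hence y_C = 5.4.

5.4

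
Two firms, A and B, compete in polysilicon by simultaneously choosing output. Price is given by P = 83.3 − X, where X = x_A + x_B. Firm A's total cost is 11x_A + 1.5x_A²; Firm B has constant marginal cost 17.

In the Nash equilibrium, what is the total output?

37.5

Firm A's profit: π = x_A(83.3 − (x_A + x_B)) − 11x_A − 1.5x_A².
∂π/∂x_A = 72.3 − 5x_A − x_B = 0, so x_A = 14.46 − 0.2x_B.
For B: ∂π/∂x_B = 66.3 − 2x_B − x_A = 0 ⇒ x_B = 33.15 − 0.5x_A.
Substituting the second reaction function into the first: x_A = 14.46 − 0.2(33.15 − 0.5x_A), which gives 0.9x_A = 7.83 ⇒ x_A = 8.7.
Then x_B = 33.15 − 0.5·8.7 = 28.8.
Total output: 8.7 + 28.8 = 37.5.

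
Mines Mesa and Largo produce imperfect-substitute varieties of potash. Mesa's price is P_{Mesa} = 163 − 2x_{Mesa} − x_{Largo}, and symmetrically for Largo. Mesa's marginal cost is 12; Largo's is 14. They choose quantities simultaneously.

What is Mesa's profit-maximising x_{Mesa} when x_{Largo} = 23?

Mine Mesa's profit: π = x_{Mesa}(163 − 2x_{Mesa} − x_{Largo}) − 12x_{Mesa}.
∂π/∂x_{Mesa} = 151 − 4x_{Mesa} − x_{Largo} = 0 ⇒ x_{Mesa} = 37.75 − 0.25x_{Largo}.
At x_{Largo} = 23: x_{Mesa} = 37.75 − 0.25·23 = 32.

32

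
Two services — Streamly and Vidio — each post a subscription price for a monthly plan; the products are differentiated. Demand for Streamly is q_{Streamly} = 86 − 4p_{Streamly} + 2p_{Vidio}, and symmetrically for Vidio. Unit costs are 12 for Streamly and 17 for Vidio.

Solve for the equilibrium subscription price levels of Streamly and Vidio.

23, 25

Streamly's profit: π = (p_{Streamly} − 12)(86 − 4p_{Streamly} + 2p_{Vidio}).
∂π/∂p_{Streamly} = 134 − 8p_{Streamly} + 2p_{Vidio} = 0 ⇒ p_{Streamly} = 16.75 + 0.25p_{Vidio}.
Similarly p_{Vidio} = 19.25 + 0.25p_{Streamly}.
Solving the two reaction functions simultaneously: (1 − (0.25)(0.25))p_{Streamly} = 16.75 + 0.25·19.25, so 0.9375p_{Streamly} = 21.5625 and p_{Streamly} = 23.
Then p_{Vidio} = 19.25 + 0.25·23 = 25.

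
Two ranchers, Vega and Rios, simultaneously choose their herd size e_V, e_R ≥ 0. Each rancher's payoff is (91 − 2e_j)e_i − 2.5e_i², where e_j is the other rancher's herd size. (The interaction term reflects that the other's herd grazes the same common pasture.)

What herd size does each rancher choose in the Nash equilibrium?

Vega's payoff is (91 − 2e_R)e_V − 2.5e_V².
∂π/∂e_V = 91 − 2e_R − 5e_V = 0, so e_V = 18.2 − 0.4e_R.
By symmetry e_R = e_V; substituting into the reaction function, 1.4e_V = 18.2 and e_V = 13.

13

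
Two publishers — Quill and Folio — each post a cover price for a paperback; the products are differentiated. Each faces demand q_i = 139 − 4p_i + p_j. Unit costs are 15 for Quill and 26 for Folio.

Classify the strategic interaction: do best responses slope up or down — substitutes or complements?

strategic complements

Quill's profit: π = (p_{Quill} − 15)(139 − 4p_{Quill} + p_{Folio}).
∂π/∂p_{Quill} = 199 − 8p_{Quill} + p_{Folio} = 0 ⇒ p_{Quill} = 24.875 + 0.125p_{Folio}.
The best-response slope dp_{Quill}/dp_{Folio} = 0.125 > 0: the reaction function is upward-sloping, so the choices are strategic complements.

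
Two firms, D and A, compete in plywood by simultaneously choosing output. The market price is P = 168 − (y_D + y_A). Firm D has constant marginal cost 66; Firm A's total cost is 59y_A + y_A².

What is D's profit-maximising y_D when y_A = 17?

42.5

Firm D's profit: π = y_D(168 − (y_D + y_A)) − 66y_D.
∂π/∂y_D = 102 − 2y_D − y_A = 0, so y_D = 51 − 0.5y_A.
At y_A = 17: y_D = 51 − 0.5·17 = 42.5.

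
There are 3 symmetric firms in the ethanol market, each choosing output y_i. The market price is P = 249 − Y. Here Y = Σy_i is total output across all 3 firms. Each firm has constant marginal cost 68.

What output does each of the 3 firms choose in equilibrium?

A representative firm's profit is π_i = y_i(249 − Y) − 68y_i, with Y = y_i + Σ_{j≠i} y_j.
First-order condition: 181 − 2y_i − Σ_{j≠i} y_j = 0.
Imposing symmetry (y_j = y for all j) turns Σ_{j≠i} y_j into 2y, so 181 = 4y and y = 45.25.

45.25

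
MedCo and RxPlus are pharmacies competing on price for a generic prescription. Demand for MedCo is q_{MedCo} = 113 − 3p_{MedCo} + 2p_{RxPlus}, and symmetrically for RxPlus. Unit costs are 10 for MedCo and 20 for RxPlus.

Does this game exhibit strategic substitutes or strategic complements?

MedCo's profit: π = (p_{MedCo} − 10)(113 − 3p_{MedCo} + 2p_{RxPlus}).
∂π/∂p_{MedCo} = 143 − 6p_{MedCo} + 2p_{RxPlus} = 0 ⇒ p_{MedCo} = 143/6 + (1/3)p_{RxPlus}.
The best-response slope dp_{MedCo}/dp_{RxPlus} = 1/3 > 0: the reaction function is upward-sloping, so the choices are strategic complements.

strategic complements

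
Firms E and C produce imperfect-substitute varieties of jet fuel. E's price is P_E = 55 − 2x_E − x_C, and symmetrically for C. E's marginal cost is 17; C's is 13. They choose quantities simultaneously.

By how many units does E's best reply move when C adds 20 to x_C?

Firm E's profit: π = x_E(55 − 2x_E − x_C) − 17x_E.
∂π/∂x_E = 38 − 4x_E − x_C = 0 ⇒ x_E = 9.5 − 0.25x_C.
The reaction-function slope is −0.25, so a 20-unit rise in x_C moves x_E by −0.25 × 20 = −5. E's best response falls — the actions are strategic substitutes.

-5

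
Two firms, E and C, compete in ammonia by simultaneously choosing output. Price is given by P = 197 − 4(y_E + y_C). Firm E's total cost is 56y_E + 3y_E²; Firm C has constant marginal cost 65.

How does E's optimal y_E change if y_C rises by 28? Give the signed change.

Firm E's profit: π = y_E(197 − 4(y_E + y_C)) − 56y_E − 3y_E².
∂π/∂y_E = 141 − 14y_E − 4y_C = 0, so y_E = 141/14 − (2/7)y_C.
The reaction-function slope is −2/7, so a 28-unit rise in y_C moves y_E by −2/7 × 28 = −8. E's best response falls — the actions are strategic substitutes.

-8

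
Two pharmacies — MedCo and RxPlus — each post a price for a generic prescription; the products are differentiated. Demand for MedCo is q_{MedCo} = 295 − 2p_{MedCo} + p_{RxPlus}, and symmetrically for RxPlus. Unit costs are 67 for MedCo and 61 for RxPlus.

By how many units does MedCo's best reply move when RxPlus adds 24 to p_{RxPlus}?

6

MedCo's profit: π = (p_{MedCo} − 67)(295 − 2p_{MedCo} + p_{RxPlus}).
∂π/∂p_{MedCo} = 429 − 4p_{MedCo} + p_{RxPlus} = 0 ⇒ p_{MedCo} = 107.25 + 0.25p_{RxPlus}.
The reaction-function slope is 0.25, so a 24-unit rise in p_{RxPlus} moves p_{MedCo} by 0.25 × 24 = 6. MedCo's best response rises — the actions are strategic complements.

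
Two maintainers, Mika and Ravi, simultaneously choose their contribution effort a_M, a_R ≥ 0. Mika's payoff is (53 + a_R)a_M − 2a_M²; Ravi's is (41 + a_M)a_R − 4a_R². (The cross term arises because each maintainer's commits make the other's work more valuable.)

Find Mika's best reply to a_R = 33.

Expanding Mika's payoff: 53a_M + a_Ra_M − 2a_M².
∂π/∂a_M = 53 + a_R − 4a_M = 0, so a_M = 13.25 + 0.25a_R.
At a_R = 33: a_M = 13.25 + 0.25·33 = 21.5.

21.5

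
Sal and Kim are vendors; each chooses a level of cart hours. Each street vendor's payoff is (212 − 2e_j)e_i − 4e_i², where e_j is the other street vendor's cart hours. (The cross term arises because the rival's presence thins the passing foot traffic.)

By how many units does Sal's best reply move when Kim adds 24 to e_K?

Sal's payoff is (212 − 2e_K)e_S − 4e_S².
∂π/∂e_S = 212 − 2e_K − 8e_S = 0, so e_S = 26.5 − 0.25e_K.
The reaction-function slope is −0.25, so a 24-unit rise in e_K moves e_S by −0.25 × 24 = −6. Sal's best response falls — the actions are strategic substitutes.

-6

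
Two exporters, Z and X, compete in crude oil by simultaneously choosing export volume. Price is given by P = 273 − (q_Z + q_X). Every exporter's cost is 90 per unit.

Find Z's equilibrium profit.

3721

Exporter Z's profit: π = q_Z(273 − (q_Z + q_X)) − 90q_Z.
∂π/∂q_Z = 183 − 2q_Z − q_X = 0, so q_Z = 91.5 − 0.5q_X.
Setting q_Z = q_X in the reaction function: q_Z = 91.5 − 0.5q_Z, so q_Z = 91.5 / 1.5 = 61.
Price P = 273 − 122 = 151.
Z's profit: (151 − 90)·61 = 3721.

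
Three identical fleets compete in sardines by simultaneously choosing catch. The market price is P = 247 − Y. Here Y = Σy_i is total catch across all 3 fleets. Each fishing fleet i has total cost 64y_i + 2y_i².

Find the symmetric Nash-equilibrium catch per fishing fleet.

22.875

A representative fishing fleet's profit is π_i = y_i(247 − Y) − 64y_i − 2y_i², with Y = y_i + Σ_{j≠i} y_j.
First-order condition: 183 − 6y_i − Σ_{j≠i} y_j = 0.
In a symmetric equilibrium every fishing fleet chooses the same y, so Σ_{j≠i} y_j = 2y. The condition becomes 183 − 8y = 0, giving y = 183/8 = 22.875.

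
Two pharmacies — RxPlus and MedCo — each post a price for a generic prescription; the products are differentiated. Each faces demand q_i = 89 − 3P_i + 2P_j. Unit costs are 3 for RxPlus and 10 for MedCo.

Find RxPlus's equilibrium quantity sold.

68.4375

RxPlus's profit: π = (P_{RxPlus} − 3)(89 − 3P_{RxPlus} + 2P_{MedCo}).
∂π/∂P_{RxPlus} = 98 − 6P_{RxPlus} + 2P_{MedCo} = 0 ⇒ P_{RxPlus} = 49/3 + (1/3)P_{MedCo}.
Similarly P_{MedCo} = 119/6 + (1/3)P_{RxPlus}.
Substituting the second reaction function into the first: P_{RxPlus} = 49/3 + (1/3)(119/6 + (1/3)P_{RxPlus}), which gives (8/9)P_{RxPlus} = 413/18 ⇒ P_{RxPlus} = 25.8125.
Then P_{MedCo} = 119/6 + (1/3)·25.8125 = 28.4375.
q_{RxPlus} = 89 − 3·25.8125 + 2·28.4375 = 68.4375.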